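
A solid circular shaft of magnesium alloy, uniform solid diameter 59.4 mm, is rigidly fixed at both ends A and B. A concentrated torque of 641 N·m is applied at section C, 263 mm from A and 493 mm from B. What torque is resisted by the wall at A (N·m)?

418 N·m

With uniform GJ and both ends fixed, compatibility θ_AC = θ_CB gives T_A·a = T_B·b, together with T_A + T_B = T₀.
T_A = T₀·b/(a+b) = 641.0·493/756.0 = 418.0 N·m; T_B = 223.0 N·m.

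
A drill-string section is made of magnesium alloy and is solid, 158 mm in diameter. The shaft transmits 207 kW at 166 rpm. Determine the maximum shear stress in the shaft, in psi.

ω = 2π·166/60 = 17.38 rad/s, so T = P/ω = 207×10³ / 17.38 = 11910 N·m.
J = πd⁴/32 = π(0.158)⁴/32 = 6.118×10^-5 m⁴.
τ_max = T·r/J = 11910 × 0.0790 / 6.118×10^-5 = 1.538×10^7 Pa.

2230 psi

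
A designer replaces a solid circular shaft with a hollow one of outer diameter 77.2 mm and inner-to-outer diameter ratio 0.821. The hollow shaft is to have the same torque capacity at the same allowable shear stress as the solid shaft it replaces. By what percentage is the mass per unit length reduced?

51.2 %

Equal τ_max and T ⇒ the solid shaft needs d_s³ = d_o³(1−k⁴), so d_s = 77.2·(1−0.821⁴)^(1/3) = 63.09 mm.
Area ratio A_h/A_s = d_o²(1−k²)/d_s² = (1−k²)/(1−k⁴)^(2/3) = 0.4881.
Mass saving = 1 − 0.4881 = 51.2 %.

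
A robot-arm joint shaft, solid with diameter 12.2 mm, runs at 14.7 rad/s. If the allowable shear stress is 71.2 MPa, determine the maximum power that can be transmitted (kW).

0.373 kW

J = πd⁴/32 = π(0.0122)⁴/32 = 2.175×10^-9 m⁴.
T_max = τ_allow·J/r = 7.12×10^7 × 2.175×10^-9 / 0.00610 = 25.39 N·m.
ω = 14.7 rad/s, so P_max = T_max·ω = 373.2 W.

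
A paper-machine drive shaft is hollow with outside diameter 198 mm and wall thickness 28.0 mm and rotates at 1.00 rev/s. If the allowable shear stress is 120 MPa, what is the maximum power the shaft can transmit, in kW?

J = π(d_o⁴ − d_i⁴)/32 = π(0.198⁴ − 0.142⁴)/32 = 1.110×10^-4 m⁴.
T_max = τ_allow·J/r = 1.20×10^8 × 1.110×10^-4 / 0.0990 = 134500 N·m.
ω = 2π·1.00 = 6.283 rad/s, so P_max = T_max·ω = 8.452×10^5 W.

845 kW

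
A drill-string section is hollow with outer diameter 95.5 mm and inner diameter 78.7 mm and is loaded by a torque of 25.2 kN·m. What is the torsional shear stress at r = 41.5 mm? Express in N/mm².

238 N/mm²

J = π(d_o⁴ − d_i⁴)/32 = π(0.0955⁴ − 0.0787⁴)/32 = 4.400×10^-6 m⁴.
Shear stress varies linearly with radius: τ = T·r/J = 25200 × 0.0415 / 4.400×10^-6 = 2.377×10^8 Pa.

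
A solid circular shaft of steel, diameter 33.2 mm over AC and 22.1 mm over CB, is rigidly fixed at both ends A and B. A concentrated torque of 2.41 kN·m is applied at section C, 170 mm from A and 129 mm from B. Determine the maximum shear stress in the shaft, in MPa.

Compatibility: T_A·a/J_AC = T_B·b/J_CB with T_A + T_B = T₀.
J_AC = 1.19×10^-7 m⁴, J_CB = 2.34×10^-8 m⁴, so T_A = T₀·(J_AC/a)/((J_AC/a)+(J_CB/b)) = 1915 N·m, T_B = 495.4 N·m.
τ in each portion: τ_AC = 2.66×10^8 Pa, τ_CB = 2.34×10^8 Pa; maximum is in AC.
τ_max = T_AC·r/J = 1915·0.0166/1.19×10^-7 = 2.665×10^8 Pa.

266 MPa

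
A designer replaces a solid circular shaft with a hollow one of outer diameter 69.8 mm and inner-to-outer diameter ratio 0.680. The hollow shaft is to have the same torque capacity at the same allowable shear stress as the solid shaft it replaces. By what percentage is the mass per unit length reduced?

Equal τ_max and T ⇒ the solid shaft needs d_s³ = d_o³(1−k⁴), so d_s = 69.8·(1−0.680⁴)^(1/3) = 64.42 mm.
Area ratio A_h/A_s = d_o²(1−k²)/d_s² = (1−k²)/(1−k⁴)^(2/3) = 0.6311.
Mass saving = 1 − 0.6311 = 36.9 %.

36.9 %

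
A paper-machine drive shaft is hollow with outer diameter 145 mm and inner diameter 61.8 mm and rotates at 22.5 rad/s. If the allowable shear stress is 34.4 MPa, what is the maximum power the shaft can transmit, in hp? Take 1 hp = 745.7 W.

J = π(d_o⁴ − d_i⁴)/32 = π(0.145⁴ − 0.0618⁴)/32 = 4.197×10^-5 m⁴.
T_max = τ_allow·J/r = 3.44×10^7 × 4.197×10^-5 / 0.0725 = 19910 N·m.
ω = 22.5 rad/s, so P_max = T_max·ω = 4.480×10^5 W.

601 hp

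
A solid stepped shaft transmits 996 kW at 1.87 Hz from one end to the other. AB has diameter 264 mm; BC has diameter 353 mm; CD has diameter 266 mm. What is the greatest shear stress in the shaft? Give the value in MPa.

23.5 MPa

ω = 2π·1.87 = 11.75 rad/s, so T = P/ω = 996×10³ / 11.75 = 84770 N·m.
Under the same torque, τ_max = 16T/(πd³) is largest where d is smallest — segment AB (d = 264 mm).
τ_max = 16·84770/(π·(0.264)³) = 2.346×10^7 Pa.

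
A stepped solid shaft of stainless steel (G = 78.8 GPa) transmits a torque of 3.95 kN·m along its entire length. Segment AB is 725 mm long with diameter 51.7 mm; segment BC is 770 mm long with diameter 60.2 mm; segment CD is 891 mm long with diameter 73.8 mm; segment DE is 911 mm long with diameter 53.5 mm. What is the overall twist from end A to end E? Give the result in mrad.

J_AB = π(0.0517)⁴/32 = 7.01×10^-7 m⁴; J_BC = π(0.0602)⁴/32 = 1.29×10^-6 m⁴; J_CD = π(0.0738)⁴/32 = 2.91×10^-6 m⁴; J_DE = π(0.0535)⁴/32 = 8.04×10^-7 m⁴.
θ = (T/G)·Σ L_i/J_i = (3950/78.8×10⁹)·(0.725/7.01×10^-7 + 0.770/1.29×10^-6 + 0.891/2.91×10^-6 + 0.911/8.04×10^-7) = 0.1539 rad.

154 mrad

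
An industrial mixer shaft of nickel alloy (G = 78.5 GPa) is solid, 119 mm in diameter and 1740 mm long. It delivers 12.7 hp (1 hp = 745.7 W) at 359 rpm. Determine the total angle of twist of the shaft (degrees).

ω = 2π·359/60 = 37.59 rad/s, so T = P/ω = 12.7×745.7 / 37.59 = 251.9 N·m.
J = πd⁴/32 = π(0.119)⁴/32 = 1.969×10^-5 m⁴.
θ = T·L/(G·J) = 251.9 × 1.74 / (78.5×10⁹ × 1.969×10^-5) = 2.836×10^-4 rad.

0.0163°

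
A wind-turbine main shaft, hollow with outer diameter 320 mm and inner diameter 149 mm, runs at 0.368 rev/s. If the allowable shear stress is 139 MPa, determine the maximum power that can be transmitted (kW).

1970 kW

J = π(d_o⁴ − d_i⁴)/32 = π(0.320⁴ − 0.149⁴)/32 = 9.810×10^-4 m⁴.
T_max = τ_allow·J/r = 1.39×10^8 × 9.810×10^-4 / 0.160 = 852300 N·m.
ω = 2π·0.368 = 2.312 rad/s, so P_max = T_max·ω = 1.971×10^6 W.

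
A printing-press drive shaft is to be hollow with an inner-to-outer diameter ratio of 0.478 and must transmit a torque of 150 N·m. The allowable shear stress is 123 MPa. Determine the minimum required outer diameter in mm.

For a hollow shaft with d_i/d_o = 0.478: τ_max = 16T/(π d_o³ (1−k⁴)), so d_o = [16T/(π τ_allow (1−k⁴))]^(1/3) = [16·150.0/(π·1.23×10^8·0.9478)]^(1/3) = 0.01871 m.

18.7 mm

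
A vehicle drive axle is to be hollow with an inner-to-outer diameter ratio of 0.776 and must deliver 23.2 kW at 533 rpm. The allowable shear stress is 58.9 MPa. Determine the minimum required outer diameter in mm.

38.3 mm

ω = 2π·533/60 = 55.82 rad/s, so T = P/ω = 23.2×10³ / 55.82 = 415.7 N·m.
For a hollow shaft with d_i/d_o = 0.776: τ_max = 16T/(π d_o³ (1−k⁴)), so d_o = [16T/(π τ_allow (1−k⁴))]^(1/3) = [16·415.7/(π·5.89×10^7·0.6374)]^(1/3) = 0.03835 m.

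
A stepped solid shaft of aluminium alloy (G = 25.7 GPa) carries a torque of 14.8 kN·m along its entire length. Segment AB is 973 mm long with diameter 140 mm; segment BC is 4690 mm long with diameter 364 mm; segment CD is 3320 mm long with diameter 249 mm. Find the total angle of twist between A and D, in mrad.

J_AB = π(0.140)⁴/32 = 3.77×10^-5 m⁴; J_BC = π(0.364)⁴/32 = 1.72×10^-3 m⁴; J_CD = π(0.249)⁴/32 = 3.77×10^-4 m⁴.
θ = (T/G)·Σ L_i/J_i = (14800/25.7×10⁹)·(0.973/3.77×10^-5 + 4.69/1.72×10^-3 + 3.32/3.77×10^-4) = 0.02149 rad.

21.5 mrad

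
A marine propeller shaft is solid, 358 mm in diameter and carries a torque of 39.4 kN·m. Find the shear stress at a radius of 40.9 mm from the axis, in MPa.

0.999 MPa

J = πd⁴/32 = π(0.358)⁴/32 = 1.613×10^-3 m⁴.
Shear stress varies linearly with radius: τ = T·r/J = 39400 × 0.0409 / 1.613×10^-3 = 9.993×10^5 Pa.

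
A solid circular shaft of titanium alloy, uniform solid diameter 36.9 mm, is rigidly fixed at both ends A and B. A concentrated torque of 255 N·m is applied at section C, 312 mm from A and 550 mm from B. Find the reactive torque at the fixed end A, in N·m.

163 N·m

With uniform GJ and both ends fixed, compatibility θ_AC = θ_CB gives T_A·a = T_B·b, together with T_A + T_B = T₀.
T_A = T₀·b/(a+b) = 255.0·550/862.0 = 162.7 N·m; T_B = 92.30 N·m.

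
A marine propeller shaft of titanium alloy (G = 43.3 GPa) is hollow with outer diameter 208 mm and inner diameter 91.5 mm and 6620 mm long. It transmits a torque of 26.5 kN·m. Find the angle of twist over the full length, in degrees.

J = π(d_o⁴ − d_i⁴)/32 = π(0.208⁴ − 0.0915⁴)/32 = 1.769×10^-4 m⁴.
θ = T·L/(G·J) = 26500 × 6.62 / (43.3×10⁹ × 1.769×10^-4) = 0.02291 rad.

1.31°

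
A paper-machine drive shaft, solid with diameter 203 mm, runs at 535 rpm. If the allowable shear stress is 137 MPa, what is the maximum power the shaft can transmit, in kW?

J = πd⁴/32 = π(0.203)⁴/32 = 1.667×10^-4 m⁴.
T_max = τ_allow·J/r = 1.37×10^8 × 1.667×10^-4 / 0.102 = 225000 N·m.
ω = 2π·535/60 = 56.03 rad/s, so P_max = T_max·ω = 1.261×10^7 W.

12600 kW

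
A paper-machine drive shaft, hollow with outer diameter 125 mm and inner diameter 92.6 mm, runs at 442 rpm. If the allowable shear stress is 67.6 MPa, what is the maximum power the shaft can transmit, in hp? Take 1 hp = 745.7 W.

J = π(d_o⁴ − d_i⁴)/32 = π(0.125⁴ − 0.0926⁴)/32 = 1.675×10^-5 m⁴.
T_max = τ_allow·J/r = 6.76×10^7 × 1.675×10^-5 / 0.0625 = 18120 N·m.
ω = 2π·442/60 = 46.29 rad/s, so P_max = T_max·ω = 8.386×10^5 W.

1120 hp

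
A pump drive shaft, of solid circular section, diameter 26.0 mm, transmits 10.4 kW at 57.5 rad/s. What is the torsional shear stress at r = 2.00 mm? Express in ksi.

ω = 57.5 rad/s, so T = P/ω = 10.4×10³ / 57.50 = 180.9 N·m.
J = πd⁴/32 = π(0.0260)⁴/32 = 4.486×10^-8 m⁴.
Shear stress varies linearly with radius: τ = T·r/J = 180.9 × 0.00200 / 4.486×10^-8 = 8.063×10^6 Pa.

1.17 ksi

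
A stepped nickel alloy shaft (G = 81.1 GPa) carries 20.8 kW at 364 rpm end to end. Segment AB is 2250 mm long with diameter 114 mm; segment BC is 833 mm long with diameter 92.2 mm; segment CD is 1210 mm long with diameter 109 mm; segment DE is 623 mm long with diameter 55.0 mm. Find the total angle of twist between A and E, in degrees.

ω = 2π·364/60 = 38.12 rad/s, so T = P/ω = 20.8×10³ / 38.12 = 545.7 N·m.
J_AB = π(0.114)⁴/32 = 1.66×10^-5 m⁴; J_BC = π(0.0922)⁴/32 = 7.09×10^-6 m⁴; J_CD = π(0.109)⁴/32 = 1.39×10^-5 m⁴; J_DE = π(0.0550)⁴/32 = 8.98×10^-7 m⁴.
θ = (T/G)·Σ L_i/J_i = (545.7/81.1×10⁹)·(2.25/1.66×10^-5 + 0.833/7.09×10^-6 + 1.21/1.39×10^-5 + 0.623/8.98×10^-7) = 6.957×10^-3 rad.

0.399°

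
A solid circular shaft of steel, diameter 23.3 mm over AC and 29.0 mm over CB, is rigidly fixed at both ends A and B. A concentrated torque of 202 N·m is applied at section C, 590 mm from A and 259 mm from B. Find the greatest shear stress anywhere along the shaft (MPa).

35.7 MPa

Compatibility: T_A·a/J_AC = T_B·b/J_CB with T_A + T_B = T₀.
J_AC = 2.89×10^-8 m⁴, J_CB = 6.94×10^-8 m⁴, so T_A = T₀·(J_AC/a)/((J_AC/a)+(J_CB/b)) = 31.24 N·m, T_B = 170.8 N·m.
τ in each portion: τ_AC = 1.26×10^7 Pa, τ_CB = 3.57×10^7 Pa; maximum is in CB.
τ_max = T_CB·r/J = 170.8·0.0145/6.94×10^-8 = 3.566×10^7 Pa.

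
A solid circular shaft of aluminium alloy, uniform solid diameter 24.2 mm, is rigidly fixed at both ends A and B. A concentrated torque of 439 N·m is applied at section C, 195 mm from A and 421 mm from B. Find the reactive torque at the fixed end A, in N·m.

With uniform GJ and both ends fixed, compatibility θ_AC = θ_CB gives T_A·a = T_B·b, together with T_A + T_B = T₀.
T_A = T₀·b/(a+b) = 439.0·421/616.0 = 300.0 N·m; T_B = 139.0 N·m.

300 N·m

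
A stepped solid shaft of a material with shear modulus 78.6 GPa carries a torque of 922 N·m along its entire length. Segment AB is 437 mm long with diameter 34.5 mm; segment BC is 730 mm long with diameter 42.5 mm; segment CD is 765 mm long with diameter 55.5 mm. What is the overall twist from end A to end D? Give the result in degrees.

4.20°

J_AB = π(0.0345)⁴/32 = 1.39×10^-7 m⁴; J_BC = π(0.0425)⁴/32 = 3.20×10^-7 m⁴; J_CD = π(0.0555)⁴/32 = 9.31×10^-7 m⁴.
θ = (T/G)·Σ L_i/J_i = (922.0/78.6×10⁹)·(0.437/1.39×10^-7 + 0.730/3.20×10^-7 + 0.765/9.31×10^-7) = 0.07322 rad.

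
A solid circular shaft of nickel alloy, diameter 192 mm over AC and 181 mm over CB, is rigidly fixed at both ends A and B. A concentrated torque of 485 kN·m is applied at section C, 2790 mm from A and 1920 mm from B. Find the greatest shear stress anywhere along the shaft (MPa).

223 MPa

Compatibility: T_A·a/J_AC = T_B·b/J_CB with T_A + T_B = T₀.
J_AC = 1.33×10^-4 m⁴, J_CB = 1.05×10^-4 m⁴, so T_A = T₀·(J_AC/a)/((J_AC/a)+(J_CB/b)) = 225800 N·m, T_B = 259200 N·m.
τ in each portion: τ_AC = 1.62×10^8 Pa, τ_CB = 2.23×10^8 Pa; maximum is in CB.
τ_max = T_CB·r/J = 259200·0.0905/1.05×10^-4 = 2.226×10^8 Pa.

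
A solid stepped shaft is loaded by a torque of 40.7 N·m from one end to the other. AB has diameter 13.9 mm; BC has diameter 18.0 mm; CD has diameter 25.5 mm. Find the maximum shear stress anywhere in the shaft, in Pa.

7.72e7 Pa

Under the same torque, τ_max = 16T/(πd³) is largest where d is smallest — segment AB (d = 13.9 mm).
τ_max = 16·40.70/(π·(0.0139)³) = 7.718×10^7 Pa.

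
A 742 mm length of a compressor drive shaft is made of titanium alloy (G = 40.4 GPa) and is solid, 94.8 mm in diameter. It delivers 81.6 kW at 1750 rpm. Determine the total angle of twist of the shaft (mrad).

1.03 mrad

ω = 2π·1750/60 = 183.3 rad/s, so T = P/ω = 81.6×10³ / 183.3 = 445.3 N·m.
J = πd⁴/32 = π(0.0948)⁴/32 = 7.929×10^-6 m⁴.
θ = T·L/(G·J) = 445.3 × 0.742 / (40.4×10⁹ × 7.929×10^-6) = 1.031×10^-3 rad.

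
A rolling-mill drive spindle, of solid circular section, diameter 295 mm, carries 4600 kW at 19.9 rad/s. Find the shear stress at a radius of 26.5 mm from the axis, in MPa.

ω = 19.9 rad/s, so T = P/ω = 4600×10³ / 19.90 = 231200 N·m.
J = πd⁴/32 = π(0.295)⁴/32 = 7.435×10^-4 m⁴.
Shear stress varies linearly with radius: τ = T·r/J = 231200 × 0.0265 / 7.435×10^-4 = 8.239×10^6 Pa.

8.24 MPa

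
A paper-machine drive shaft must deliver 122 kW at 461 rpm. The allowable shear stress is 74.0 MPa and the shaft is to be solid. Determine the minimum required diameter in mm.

55.8 mm

ω = 2π·461/60 = 48.28 rad/s, so T = P/ω = 122×10³ / 48.28 = 2527 N·m.
For a solid shaft τ_max = 16T/(πd³), so d = (16T/(π τ_allow))^(1/3) = (16·2527/(π·7.40×10^7))^(1/3) = 0.05582 m.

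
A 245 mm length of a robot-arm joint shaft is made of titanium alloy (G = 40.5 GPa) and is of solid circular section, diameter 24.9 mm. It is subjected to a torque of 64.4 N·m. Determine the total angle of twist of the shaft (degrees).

0.591°

J = πd⁴/32 = π(0.0249)⁴/32 = 3.774×10^-8 m⁴.
θ = T·L/(G·J) = 64.40 × 0.245 / (40.5×10⁹ × 3.774×10^-8) = 0.01032 rad.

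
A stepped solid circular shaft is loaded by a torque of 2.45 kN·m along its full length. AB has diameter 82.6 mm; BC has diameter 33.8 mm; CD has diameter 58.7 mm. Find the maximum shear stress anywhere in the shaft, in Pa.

3.23e8 Pa

Under the same torque, τ_max = 16T/(πd³) is largest where d is smallest — segment BC (d = 33.8 mm).
τ_max = 16·2450/(π·(0.0338)³) = 3.231×10^8 Pa.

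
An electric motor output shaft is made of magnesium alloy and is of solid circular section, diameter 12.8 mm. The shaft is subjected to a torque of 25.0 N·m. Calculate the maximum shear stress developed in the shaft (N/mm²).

J = πd⁴/32 = π(0.0128)⁴/32 = 2.635×10^-9 m⁴.
τ_max = T·r/J = 25.00 × 0.00640 / 2.635×10^-9 = 6.071×10^7 Pa.

60.7 N/mm²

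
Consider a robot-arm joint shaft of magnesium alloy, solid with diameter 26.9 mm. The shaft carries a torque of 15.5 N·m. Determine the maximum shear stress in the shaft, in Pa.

J = πd⁴/32 = π(0.0269)⁴/32 = 5.141×10^-8 m⁴.
τ_max = T·r/J = 15.50 × 0.0135 / 5.141×10^-8 = 4.056×10^6 Pa.

4.06e6 Pa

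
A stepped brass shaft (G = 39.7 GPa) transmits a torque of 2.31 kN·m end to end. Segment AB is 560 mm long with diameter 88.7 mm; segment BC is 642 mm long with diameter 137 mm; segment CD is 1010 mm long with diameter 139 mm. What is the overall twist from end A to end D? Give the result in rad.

J_AB = π(0.0887)⁴/32 = 6.08×10^-6 m⁴; J_BC = π(0.137)⁴/32 = 3.46×10^-5 m⁴; J_CD = π(0.139)⁴/32 = 3.66×10^-5 m⁴.
θ = (T/G)·Σ L_i/J_i = (2310/39.7×10⁹)·(0.560/6.08×10^-6 + 0.642/3.46×10^-5 + 1.01/3.66×10^-5) = 8.046×10^-3 rad.

0.00805 rad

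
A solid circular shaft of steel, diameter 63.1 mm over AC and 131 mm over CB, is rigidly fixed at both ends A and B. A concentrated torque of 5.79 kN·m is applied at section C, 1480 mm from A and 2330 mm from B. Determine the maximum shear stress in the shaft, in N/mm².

12.1 N/mm²

Compatibility: T_A·a/J_AC = T_B·b/J_CB with T_A + T_B = T₀.
J_AC = 1.56×10^-6 m⁴, J_CB = 2.89×10^-5 m⁴, so T_A = T₀·(J_AC/a)/((J_AC/a)+(J_CB/b)) = 452.4 N·m, T_B = 5338 N·m.
τ in each portion: τ_AC = 9.17×10^6 Pa, τ_CB = 1.21×10^7 Pa; maximum is in CB.
τ_max = T_CB·r/J = 5338·0.0655/2.89×10^-5 = 1.209×10^7 Pa.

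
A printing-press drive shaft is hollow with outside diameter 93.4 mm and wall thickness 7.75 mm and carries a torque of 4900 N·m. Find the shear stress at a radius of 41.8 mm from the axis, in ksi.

J = π(d_o⁴ − d_i⁴)/32 = π(0.0934⁴ − 0.0779⁴)/32 = 3.856×10^-6 m⁴.
Shear stress varies linearly with radius: τ = T·r/J = 4900 × 0.0418 / 3.856×10^-6 = 5.312×10^7 Pa.

7.70 ksi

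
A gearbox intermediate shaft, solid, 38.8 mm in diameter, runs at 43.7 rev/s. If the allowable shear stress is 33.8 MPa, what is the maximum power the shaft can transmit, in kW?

J = πd⁴/32 = π(0.0388)⁴/32 = 2.225×10^-7 m⁴.
T_max = τ_allow·J/r = 3.38×10^7 × 2.225×10^-7 / 0.0194 = 387.7 N·m.
ω = 2π·43.7 = 274.6 rad/s, so P_max = T_max·ω = 1.064×10^5 W.

106 kW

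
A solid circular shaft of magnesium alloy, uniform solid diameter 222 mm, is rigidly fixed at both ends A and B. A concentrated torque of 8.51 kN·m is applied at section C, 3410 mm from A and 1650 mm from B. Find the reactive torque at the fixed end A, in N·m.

2780 N·m

With uniform GJ and both ends fixed, compatibility θ_AC = θ_CB gives T_A·a = T_B·b, together with T_A + T_B = T₀.
T_A = T₀·b/(a+b) = 8510·1650/5060 = 2775 N·m; T_B = 5735 N·m.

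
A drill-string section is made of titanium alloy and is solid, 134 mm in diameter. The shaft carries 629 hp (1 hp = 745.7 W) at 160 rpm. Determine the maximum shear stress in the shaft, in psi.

8590 psi

ω = 2π·160/60 = 16.76 rad/s, so T = P/ω = 629×745.7 / 16.76 = 27990 N·m.
J = πd⁴/32 = π(0.134)⁴/32 = 3.165×10^-5 m⁴.
τ_max = T·r/J = 27990 × 0.0670 / 3.165×10^-5 = 5.925×10^7 Pa.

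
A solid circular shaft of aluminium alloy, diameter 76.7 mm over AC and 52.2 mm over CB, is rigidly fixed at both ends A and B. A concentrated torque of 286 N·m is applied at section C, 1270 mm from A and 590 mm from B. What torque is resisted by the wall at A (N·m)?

Compatibility: T_A·a/J_AC = T_B·b/J_CB with T_A + T_B = T₀.
J_AC = 3.40×10^-6 m⁴, J_CB = 7.29×10^-7 m⁴, so T_A = T₀·(J_AC/a)/((J_AC/a)+(J_CB/b)) = 195.6 N·m, T_B = 90.35 N·m.

196 N·m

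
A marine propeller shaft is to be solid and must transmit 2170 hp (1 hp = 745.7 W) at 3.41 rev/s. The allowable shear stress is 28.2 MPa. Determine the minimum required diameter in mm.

ω = 2π·3.41 = 21.43 rad/s, so T = P/ω = 2170×745.7 / 21.43 = 75520 N·m.
For a solid shaft τ_max = 16T/(πd³), so d = (16T/(π τ_allow))^(1/3) = (16·75520/(π·2.82×10^7))^(1/3) = 0.2389 m.

239 mm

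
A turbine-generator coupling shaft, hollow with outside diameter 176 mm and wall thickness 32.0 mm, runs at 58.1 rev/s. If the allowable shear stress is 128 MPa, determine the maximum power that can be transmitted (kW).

J = π(d_o⁴ − d_i⁴)/32 = π(0.176⁴ − 0.112⁴)/32 = 7.875×10^-5 m⁴.
T_max = τ_allow·J/r = 1.28×10^8 × 7.875×10^-5 / 0.0880 = 114500 N·m.
ω = 2π·58.1 = 365.1 rad/s, so P_max = T_max·ω = 4.182×10^7 W.

41800 kW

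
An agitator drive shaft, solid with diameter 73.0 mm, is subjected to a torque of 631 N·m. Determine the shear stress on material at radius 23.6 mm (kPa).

J = πd⁴/32 = π(0.0730)⁴/32 = 2.788×10^-6 m⁴.
Shear stress varies linearly with radius: τ = T·r/J = 631.0 × 0.0236 / 2.788×10^-6 = 5.341×10^6 Pa.

5340 kPa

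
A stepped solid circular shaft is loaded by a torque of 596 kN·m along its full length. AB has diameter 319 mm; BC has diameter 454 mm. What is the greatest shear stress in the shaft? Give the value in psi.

13600 psi

Under the same torque, τ_max = 16T/(πd³) is largest where d is smallest — segment AB (d = 319 mm).
τ_max = 16·596000/(π·(0.319)³) = 9.351×10^7 Pa.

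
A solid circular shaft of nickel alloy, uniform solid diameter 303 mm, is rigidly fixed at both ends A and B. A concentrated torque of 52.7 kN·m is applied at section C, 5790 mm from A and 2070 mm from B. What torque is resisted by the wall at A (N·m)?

With uniform GJ and both ends fixed, compatibility θ_AC = θ_CB gives T_A·a = T_B·b, together with T_A + T_B = T₀.
T_A = T₀·b/(a+b) = 52700·2070/7860 = 13880 N·m; T_B = 38820 N·m.

13900 N·m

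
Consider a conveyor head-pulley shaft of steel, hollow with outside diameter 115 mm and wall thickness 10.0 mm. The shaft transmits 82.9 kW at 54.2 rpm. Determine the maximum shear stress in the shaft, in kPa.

91500 kPa

ω = 2π·54.2/60 = 5.676 rad/s, so T = P/ω = 82.9×10³ / 5.676 = 14610 N·m.
J = π(d_o⁴ − d_i⁴)/32 = π(0.115⁴ − 0.0950⁴)/32 = 9.174×10^-6 m⁴.
τ_max = T·r/J = 14610 × 0.0575 / 9.174×10^-6 = 9.154×10^7 Pa.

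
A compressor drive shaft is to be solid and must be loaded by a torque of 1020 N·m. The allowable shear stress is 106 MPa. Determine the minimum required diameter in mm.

For a solid shaft τ_max = 16T/(πd³), so d = (16T/(π τ_allow))^(1/3) = (16·1020/(π·1.06×10^8))^(1/3) = 0.03659 m.

36.6 mm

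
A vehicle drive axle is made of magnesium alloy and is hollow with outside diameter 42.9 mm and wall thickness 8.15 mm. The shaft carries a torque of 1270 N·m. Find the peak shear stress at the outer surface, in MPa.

96.1 MPa

J = π(d_o⁴ − d_i⁴)/32 = π(0.0429⁴ − 0.0266⁴)/32 = 2.834×10^-7 m⁴.
τ_max = T·r/J = 1270 × 0.0215 / 2.834×10^-7 = 9.613×10^7 Pa.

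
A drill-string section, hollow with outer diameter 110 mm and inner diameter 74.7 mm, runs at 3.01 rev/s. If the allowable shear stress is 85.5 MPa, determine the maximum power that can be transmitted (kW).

J = π(d_o⁴ − d_i⁴)/32 = π(0.110⁴ − 0.0747⁴)/32 = 1.132×10^-5 m⁴.
T_max = τ_allow·J/r = 8.55×10^7 × 1.132×10^-5 / 0.0550 = 17590 N·m.
ω = 2π·3.01 = 18.91 rad/s, so P_max = T_max·ω = 3.327×10^5 W.

333 kW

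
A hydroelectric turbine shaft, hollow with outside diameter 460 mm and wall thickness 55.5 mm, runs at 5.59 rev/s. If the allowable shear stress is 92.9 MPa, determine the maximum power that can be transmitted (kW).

J = π(d_o⁴ − d_i⁴)/32 = π(0.460⁴ − 0.349⁴)/32 = 2.939×10^-3 m⁴.
T_max = τ_allow·J/r = 9.29×10^7 × 2.939×10^-3 / 0.230 = 1.187e6 N·m.
ω = 2π·5.59 = 35.12 rad/s, so P_max = T_max·ω = 4.170×10^7 W.

41700 kW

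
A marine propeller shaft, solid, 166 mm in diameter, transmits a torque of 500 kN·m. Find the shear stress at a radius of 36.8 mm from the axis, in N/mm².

J = πd⁴/32 = π(0.166)⁴/32 = 7.455×10^-5 m⁴.
Shear stress varies linearly with radius: τ = T·r/J = 500000 × 0.0368 / 7.455×10^-5 = 2.468×10^8 Pa.

247 N/mm²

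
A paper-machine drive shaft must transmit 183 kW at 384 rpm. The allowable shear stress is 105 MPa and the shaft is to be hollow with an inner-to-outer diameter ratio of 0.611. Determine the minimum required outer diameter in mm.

ω = 2π·384/60 = 40.21 rad/s, so T = P/ω = 183×10³ / 40.21 = 4551 N·m.
For a hollow shaft with d_i/d_o = 0.611: τ_max = 16T/(π d_o³ (1−k⁴)), so d_o = [16T/(π τ_allow (1−k⁴))]^(1/3) = [16·4551/(π·1.05×10^8·0.8606)]^(1/3) = 0.06354 m.

63.5 mm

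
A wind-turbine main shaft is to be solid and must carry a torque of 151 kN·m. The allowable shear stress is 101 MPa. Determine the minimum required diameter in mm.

For a solid shaft τ_max = 16T/(πd³), so d = (16T/(π τ_allow))^(1/3) = (16·151000/(π·1.01×10^8))^(1/3) = 0.1967 m.

197 mm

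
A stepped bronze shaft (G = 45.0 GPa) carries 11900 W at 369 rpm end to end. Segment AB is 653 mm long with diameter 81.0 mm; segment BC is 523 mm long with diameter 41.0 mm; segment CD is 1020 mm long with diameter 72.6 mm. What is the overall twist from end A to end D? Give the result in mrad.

16.5 mrad

ω = 2π·369/60 = 38.64 rad/s, so T = P/ω = 11900 / 38.64 = 308.0 N·m.
J_AB = π(0.0810)⁴/32 = 4.23×10^-6 m⁴; J_BC = π(0.0410)⁴/32 = 2.77×10^-7 m⁴; J_CD = π(0.0726)⁴/32 = 2.73×10^-6 m⁴.
θ = (T/G)·Σ L_i/J_i = (308.0/45.0×10⁹)·(0.653/4.23×10^-6 + 0.523/2.77×10^-7 + 1.02/2.73×10^-6) = 0.01652 rad.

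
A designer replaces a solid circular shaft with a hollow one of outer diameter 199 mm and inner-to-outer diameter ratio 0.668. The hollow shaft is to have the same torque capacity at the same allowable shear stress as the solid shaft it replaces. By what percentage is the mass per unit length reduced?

Equal τ_max and T ⇒ the solid shaft needs d_s³ = d_o³(1−k⁴), so d_s = 199·(1−0.668⁴)^(1/3) = 184.8 mm.
Area ratio A_h/A_s = d_o²(1−k²)/d_s² = (1−k²)/(1−k⁴)^(2/3) = 0.6421.
Mass saving = 1 − 0.6421 = 35.8 %.

35.8 %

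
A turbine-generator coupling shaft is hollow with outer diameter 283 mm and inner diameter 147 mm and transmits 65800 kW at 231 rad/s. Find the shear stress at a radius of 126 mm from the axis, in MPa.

61.5 MPa

ω = 231 rad/s, so T = P/ω = 65800×10³ / 231.0 = 284800 N·m.
J = π(d_o⁴ − d_i⁴)/32 = π(0.283⁴ − 0.147⁴)/32 = 5.839×10^-4 m⁴.
Shear stress varies linearly with radius: τ = T·r/J = 284800 × 0.126 / 5.839×10^-4 = 6.147×10^7 Pa.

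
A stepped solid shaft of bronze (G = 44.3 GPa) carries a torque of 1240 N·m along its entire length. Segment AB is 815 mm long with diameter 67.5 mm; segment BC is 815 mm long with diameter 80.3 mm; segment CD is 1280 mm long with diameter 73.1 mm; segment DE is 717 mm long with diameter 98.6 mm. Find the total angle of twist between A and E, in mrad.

J_AB = π(0.0675)⁴/32 = 2.04×10^-6 m⁴; J_BC = π(0.0803)⁴/32 = 4.08×10^-6 m⁴; J_CD = π(0.0731)⁴/32 = 2.80×10^-6 m⁴; J_DE = π(0.0986)⁴/32 = 9.28×10^-6 m⁴.
θ = (T/G)·Σ L_i/J_i = (1240/44.3×10⁹)·(0.815/2.04×10^-6 + 0.815/4.08×10^-6 + 1.28/2.80×10^-6 + 0.717/9.28×10^-6) = 0.03173 rad.

31.7 mrad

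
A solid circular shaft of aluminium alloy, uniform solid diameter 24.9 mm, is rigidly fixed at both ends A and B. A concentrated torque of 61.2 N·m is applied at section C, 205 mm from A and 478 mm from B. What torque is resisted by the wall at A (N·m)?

42.8 N·m

With uniform GJ and both ends fixed, compatibility θ_AC = θ_CB gives T_A·a = T_B·b, together with T_A + T_B = T₀.
T_A = T₀·b/(a+b) = 61.20·478/683.0 = 42.83 N·m; T_B = 18.37 N·m.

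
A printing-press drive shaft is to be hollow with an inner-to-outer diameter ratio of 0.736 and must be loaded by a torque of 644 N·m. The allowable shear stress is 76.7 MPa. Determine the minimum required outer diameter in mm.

For a hollow shaft with d_i/d_o = 0.736: τ_max = 16T/(π d_o³ (1−k⁴)), so d_o = [16T/(π τ_allow (1−k⁴))]^(1/3) = [16·644.0/(π·7.67×10^7·0.7066)]^(1/3) = 0.03926 m.

39.3 mm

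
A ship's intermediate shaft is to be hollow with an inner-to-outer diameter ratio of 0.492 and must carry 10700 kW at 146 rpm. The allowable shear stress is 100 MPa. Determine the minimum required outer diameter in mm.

ω = 2π·146/60 = 15.29 rad/s, so T = P/ω = 10700×10³ / 15.29 = 699800 N·m.
For a hollow shaft with d_i/d_o = 0.492: τ_max = 16T/(π d_o³ (1−k⁴)), so d_o = [16T/(π τ_allow (1−k⁴))]^(1/3) = [16·699800/(π·1.00×10^8·0.9414)]^(1/3) = 0.3358 m.

336 mm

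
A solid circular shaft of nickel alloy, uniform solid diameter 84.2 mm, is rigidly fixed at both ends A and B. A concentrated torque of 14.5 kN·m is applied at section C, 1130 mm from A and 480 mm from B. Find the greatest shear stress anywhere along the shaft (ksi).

12.6 ksi

With uniform GJ and both ends fixed, compatibility θ_AC = θ_CB gives T_A·a = T_B·b, together with T_A + T_B = T₀.
T_A = T₀·b/(a+b) = 14500·480/1610 = 4323 N·m; T_B = 10180 N·m.
τ in each portion: τ_AC = 3.69×10^7 Pa, τ_CB = 8.68×10^7 Pa; maximum is in CB.
τ_max = T_CB·r/J = 10180·0.0421/4.93×10^-6 = 8.683×10^7 Pa.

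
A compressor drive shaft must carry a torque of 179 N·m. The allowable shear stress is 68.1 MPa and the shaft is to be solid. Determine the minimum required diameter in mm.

For a solid shaft τ_max = 16T/(πd³), so d = (16T/(π τ_allow))^(1/3) = (16·179.0/(π·6.81×10^7))^(1/3) = 0.02374 m.

23.7 mm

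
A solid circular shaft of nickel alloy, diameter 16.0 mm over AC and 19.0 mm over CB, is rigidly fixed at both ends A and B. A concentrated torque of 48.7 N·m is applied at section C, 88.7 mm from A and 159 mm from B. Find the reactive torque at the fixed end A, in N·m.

23.1 N·m

Compatibility: T_A·a/J_AC = T_B·b/J_CB with T_A + T_B = T₀.
J_AC = 6.43×10^-9 m⁴, J_CB = 1.28×10^-8 m⁴, so T_A = T₀·(J_AC/a)/((J_AC/a)+(J_CB/b)) = 23.09 N·m, T_B = 25.61 N·m.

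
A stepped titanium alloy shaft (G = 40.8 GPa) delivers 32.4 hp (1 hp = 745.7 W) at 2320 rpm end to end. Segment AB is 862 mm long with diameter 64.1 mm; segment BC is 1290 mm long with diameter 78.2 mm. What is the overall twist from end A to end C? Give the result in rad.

ω = 2π·2320/60 = 242.9 rad/s, so T = P/ω = 32.4×745.7 / 242.9 = 99.45 N·m.
J_AB = π(0.0641)⁴/32 = 1.66×10^-6 m⁴; J_BC = π(0.0782)⁴/32 = 3.67×10^-6 m⁴.
θ = (T/G)·Σ L_i/J_i = (99.45/40.8×10⁹)·(0.862/1.66×10^-6 + 1.29/3.67×10^-6) = 2.124×10^-3 rad.

0.00212 rad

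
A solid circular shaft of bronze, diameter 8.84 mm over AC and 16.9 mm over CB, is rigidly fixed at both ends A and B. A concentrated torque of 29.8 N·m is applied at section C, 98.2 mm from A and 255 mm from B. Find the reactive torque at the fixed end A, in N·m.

Compatibility: T_A·a/J_AC = T_B·b/J_CB with T_A + T_B = T₀.
J_AC = 6.00×10^-10 m⁴, J_CB = 8.01×10^-9 m⁴, so T_A = T₀·(J_AC/a)/((J_AC/a)+(J_CB/b)) = 4.850 N·m, T_B = 24.95 N·m.

4.85 N·m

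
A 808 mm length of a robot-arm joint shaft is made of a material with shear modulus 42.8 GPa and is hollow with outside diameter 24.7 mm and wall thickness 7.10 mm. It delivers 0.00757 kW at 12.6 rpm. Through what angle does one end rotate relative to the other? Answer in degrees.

ω = 2π·12.6/60 = 1.319 rad/s, so T = P/ω = 0.00757×10³ / 1.319 = 5.737 N·m.
J = π(d_o⁴ − d_i⁴)/32 = π(0.0247⁴ − 0.0105⁴)/32 = 3.535×10^-8 m⁴.
θ = T·L/(G·J) = 5.737 × 0.808 / (42.8×10⁹ × 3.535×10^-8) = 3.064×10^-3 rad.

0.176°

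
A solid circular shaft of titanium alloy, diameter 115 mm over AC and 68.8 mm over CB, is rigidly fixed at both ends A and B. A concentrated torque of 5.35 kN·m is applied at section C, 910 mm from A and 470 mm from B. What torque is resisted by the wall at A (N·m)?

4290 N·m

Compatibility: T_A·a/J_AC = T_B·b/J_CB with T_A + T_B = T₀.
J_AC = 1.72×10^-5 m⁴, J_CB = 2.20×10^-6 m⁴, so T_A = T₀·(J_AC/a)/((J_AC/a)+(J_CB/b)) = 4287 N·m, T_B = 1063 N·m.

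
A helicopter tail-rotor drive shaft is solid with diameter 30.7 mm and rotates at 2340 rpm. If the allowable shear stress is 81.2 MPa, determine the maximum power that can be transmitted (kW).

113 kW

J = πd⁴/32 = π(0.0307)⁴/32 = 8.721×10^-8 m⁴.
T_max = τ_allow·J/r = 8.12×10^7 × 8.721×10^-8 / 0.0153 = 461.3 N·m.
ω = 2π·2340/60 = 245.0 rad/s, so P_max = T_max·ω = 1.130×10^5 W.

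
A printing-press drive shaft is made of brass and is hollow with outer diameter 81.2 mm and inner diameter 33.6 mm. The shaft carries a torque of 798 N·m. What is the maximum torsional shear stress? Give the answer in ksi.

1.13 ksi

J = π(d_o⁴ − d_i⁴)/32 = π(0.0812⁴ − 0.0336⁴)/32 = 4.143×10^-6 m⁴.
τ_max = T·r/J = 798.0 × 0.0406 / 4.143×10^-6 = 7.820×10^6 Pa.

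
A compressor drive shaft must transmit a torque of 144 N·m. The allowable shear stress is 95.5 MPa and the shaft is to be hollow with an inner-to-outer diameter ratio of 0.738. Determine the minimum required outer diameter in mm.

22.2 mm

For a hollow shaft with d_i/d_o = 0.738: τ_max = 16T/(π d_o³ (1−k⁴)), so d_o = [16T/(π τ_allow (1−k⁴))]^(1/3) = [16·144.0/(π·9.55×10^7·0.7034)]^(1/3) = 0.02218 m.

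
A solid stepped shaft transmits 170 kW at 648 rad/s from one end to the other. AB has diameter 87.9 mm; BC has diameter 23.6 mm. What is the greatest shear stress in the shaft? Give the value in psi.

14700 psi

ω = 648 rad/s, so T = P/ω = 170×10³ / 648.0 = 262.3 N·m.
Under the same torque, τ_max = 16T/(πd³) is largest where d is smallest — segment BC (d = 23.6 mm).
τ_max = 16·262.3/(π·(0.0236)³) = 1.017×10^8 Pa.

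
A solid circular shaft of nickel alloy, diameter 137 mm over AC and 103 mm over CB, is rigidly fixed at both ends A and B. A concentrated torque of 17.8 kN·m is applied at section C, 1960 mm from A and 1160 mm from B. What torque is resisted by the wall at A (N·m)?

11600 N·m

Compatibility: T_A·a/J_AC = T_B·b/J_CB with T_A + T_B = T₀.
J_AC = 3.46×10^-5 m⁴, J_CB = 1.10×10^-5 m⁴, so T_A = T₀·(J_AC/a)/((J_AC/a)+(J_CB/b)) = 11560 N·m, T_B = 6240 N·m.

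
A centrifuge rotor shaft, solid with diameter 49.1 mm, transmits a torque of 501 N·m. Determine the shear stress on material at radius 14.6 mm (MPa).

12.8 MPa

J = πd⁴/32 = π(0.0491)⁴/32 = 5.706×10^-7 m⁴.
Shear stress varies linearly with radius: τ = T·r/J = 501.0 × 0.0146 / 5.706×10^-7 = 1.282×10^7 Pa.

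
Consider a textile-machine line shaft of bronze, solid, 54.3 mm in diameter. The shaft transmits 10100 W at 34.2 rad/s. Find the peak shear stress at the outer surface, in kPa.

9390 kPa

ω = 34.2 rad/s, so T = P/ω = 10100 / 34.20 = 295.3 N·m.
J = πd⁴/32 = π(0.0543)⁴/32 = 8.535×10^-7 m⁴.
τ_max = T·r/J = 295.3 × 0.0271 / 8.535×10^-7 = 9.394×10^6 Pa.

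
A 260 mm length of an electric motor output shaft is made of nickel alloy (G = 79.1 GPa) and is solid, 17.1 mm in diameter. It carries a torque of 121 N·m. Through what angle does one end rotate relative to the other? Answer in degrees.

2.71°

J = πd⁴/32 = π(0.0171)⁴/32 = 8.394×10^-9 m⁴.
θ = T·L/(G·J) = 121.0 × 0.260 / (79.1×10⁹ × 8.394×10^-9) = 0.04738 rad.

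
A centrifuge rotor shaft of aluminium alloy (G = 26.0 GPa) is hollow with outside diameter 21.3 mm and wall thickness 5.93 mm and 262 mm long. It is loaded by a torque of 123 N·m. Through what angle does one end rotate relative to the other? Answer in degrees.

J = π(d_o⁴ − d_i⁴)/32 = π(0.0213⁴ − 0.00944⁴)/32 = 1.943×10^-8 m⁴.
θ = T·L/(G·J) = 123.0 × 0.262 / (26.0×10⁹ × 1.943×10^-8) = 0.06380 rad.

3.66°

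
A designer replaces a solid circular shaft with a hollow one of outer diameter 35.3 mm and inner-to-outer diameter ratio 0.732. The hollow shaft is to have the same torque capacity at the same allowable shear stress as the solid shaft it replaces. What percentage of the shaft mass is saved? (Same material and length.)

Equal τ_max and T ⇒ the solid shaft needs d_s³ = d_o³(1−k⁴), so d_s = 35.3·(1−0.732⁴)^(1/3) = 31.53 mm.
Area ratio A_h/A_s = d_o²(1−k²)/d_s² = (1−k²)/(1−k⁴)^(2/3) = 0.5817.
Mass saving = 1 − 0.5817 = 41.8 %.

41.8 %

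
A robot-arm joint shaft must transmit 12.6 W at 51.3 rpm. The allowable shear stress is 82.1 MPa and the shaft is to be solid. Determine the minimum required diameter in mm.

5.26 mm

ω = 2π·51.3/60 = 5.372 rad/s, so T = P/ω = 12.6 / 5.372 = 2.345 N·m.
For a solid shaft τ_max = 16T/(πd³), so d = (16T/(π τ_allow))^(1/3) = (16·2.345/(π·8.21×10^7))^(1/3) = 0.005260 m.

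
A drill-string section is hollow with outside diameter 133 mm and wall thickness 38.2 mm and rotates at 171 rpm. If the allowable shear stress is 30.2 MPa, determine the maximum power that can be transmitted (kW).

J = π(d_o⁴ − d_i⁴)/32 = π(0.133⁴ − 0.0566⁴)/32 = 2.971×10^-5 m⁴.
T_max = τ_allow·J/r = 3.02×10^7 × 2.971×10^-5 / 0.0665 = 13490 N·m.
ω = 2π·171/60 = 17.91 rad/s, so P_max = T_max·ω = 2.416×10^5 W.

242 kW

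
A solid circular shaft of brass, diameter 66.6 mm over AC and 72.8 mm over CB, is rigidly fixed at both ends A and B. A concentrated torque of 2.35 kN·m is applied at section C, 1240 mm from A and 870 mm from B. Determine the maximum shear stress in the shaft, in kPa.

Compatibility: T_A·a/J_AC = T_B·b/J_CB with T_A + T_B = T₀.
J_AC = 1.93×10^-6 m⁴, J_CB = 2.76×10^-6 m⁴, so T_A = T₀·(J_AC/a)/((J_AC/a)+(J_CB/b)) = 774.3 N·m, T_B = 1576 N·m.
τ in each portion: τ_AC = 1.33×10^7 Pa, τ_CB = 2.08×10^7 Pa; maximum is in CB.
τ_max = T_CB·r/J = 1576·0.0364/2.76×10^-6 = 2.080×10^7 Pa.

20800 kPa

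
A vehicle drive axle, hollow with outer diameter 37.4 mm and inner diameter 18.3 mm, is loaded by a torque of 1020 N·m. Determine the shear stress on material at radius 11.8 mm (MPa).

66.5 MPa

J = π(d_o⁴ − d_i⁴)/32 = π(0.0374⁴ − 0.0183⁴)/32 = 1.811×10^-7 m⁴.
Shear stress varies linearly with radius: τ = T·r/J = 1020 × 0.0118 / 1.811×10^-7 = 6.647×10^7 Pa.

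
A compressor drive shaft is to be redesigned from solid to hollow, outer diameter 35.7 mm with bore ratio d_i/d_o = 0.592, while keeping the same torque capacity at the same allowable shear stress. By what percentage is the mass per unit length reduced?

Equal τ_max and T ⇒ the solid shaft needs d_s³ = d_o³(1−k⁴), so d_s = 35.7·(1−0.592⁴)^(1/3) = 34.17 mm.
Area ratio A_h/A_s = d_o²(1−k²)/d_s² = (1−k²)/(1−k⁴)^(2/3) = 0.7088.
Mass saving = 1 − 0.7088 = 29.1 %.

29.1 %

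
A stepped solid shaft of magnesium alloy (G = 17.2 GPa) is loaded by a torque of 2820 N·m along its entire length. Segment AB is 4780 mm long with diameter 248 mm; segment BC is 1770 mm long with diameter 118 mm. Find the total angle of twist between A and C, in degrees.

0.994°

J_AB = π(0.248)⁴/32 = 3.71×10^-4 m⁴; J_BC = π(0.118)⁴/32 = 1.90×10^-5 m⁴.
θ = (T/G)·Σ L_i/J_i = (2820/17.2×10⁹)·(4.78/3.71×10^-4 + 1.77/1.90×10^-5) = 0.01736 rad.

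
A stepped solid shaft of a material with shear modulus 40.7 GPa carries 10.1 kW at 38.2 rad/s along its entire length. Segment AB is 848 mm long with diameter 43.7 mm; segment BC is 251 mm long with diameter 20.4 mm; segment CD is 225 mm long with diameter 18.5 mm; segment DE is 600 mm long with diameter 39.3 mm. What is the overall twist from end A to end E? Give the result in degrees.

ω = 38.2 rad/s, so T = P/ω = 10.1×10³ / 38.20 = 264.4 N·m.
J_AB = π(0.0437)⁴/32 = 3.58×10^-7 m⁴; J_BC = π(0.0204)⁴/32 = 1.70×10^-8 m⁴; J_CD = π(0.0185)⁴/32 = 1.15×10^-8 m⁴; J_DE = π(0.0393)⁴/32 = 2.34×10^-7 m⁴.
θ = (T/G)·Σ L_i/J_i = (264.4/40.7×10⁹)·(0.848/3.58×10^-7 + 0.251/1.70×10^-8 + 0.225/1.15×10^-8 + 0.600/2.34×10^-7) = 0.2550 rad.

14.6°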